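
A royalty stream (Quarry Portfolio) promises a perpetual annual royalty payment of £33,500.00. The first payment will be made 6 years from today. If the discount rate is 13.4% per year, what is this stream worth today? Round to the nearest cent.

£133313.69

Value at end of year 5: C / r = £33,500.00 / 0.134 = £250,000.0000
Discount to today: PV = £250,000.0000 / (1 + 0.134)^5 = £250,000.0000 / 1.875276 = £133,313.69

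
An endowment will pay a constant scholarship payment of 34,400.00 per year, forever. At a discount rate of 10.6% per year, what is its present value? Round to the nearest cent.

324528.30

Level perpetuity: PV = C / r = 34,400.00 / 0.106 = 324,528.30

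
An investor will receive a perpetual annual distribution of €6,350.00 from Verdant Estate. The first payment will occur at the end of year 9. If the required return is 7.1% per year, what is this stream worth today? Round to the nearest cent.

€51665.38

Value at end of year 8: C / r = €6,350.00 / 0.071 = €89,436.6197
Discount to today: PV = €89,436.6197 / (1 + 0.071)^8 = €89,436.6197 / 1.731075 = €51,665.38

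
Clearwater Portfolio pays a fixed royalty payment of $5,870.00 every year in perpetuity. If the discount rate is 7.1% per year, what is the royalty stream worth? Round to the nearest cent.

Level perpetuity: PV = C / r = $5,870.00 / 0.071 = $82,676.06

$82676.06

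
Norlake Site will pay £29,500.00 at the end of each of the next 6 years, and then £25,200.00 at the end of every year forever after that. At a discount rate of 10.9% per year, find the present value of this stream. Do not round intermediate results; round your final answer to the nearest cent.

PV of 6-year annuity: £29,500.00 × [1 − (1+0.109)^−6] / 0.109 = 125161.21406
Perpetuity value at year 6: £25,200.00 / 0.109 = 231192.66055
PV of perpetuity: 231192.66055 / (1+0.109)^6 = 124275.28448
Total PV = 125161.21406 + 124275.28448 = 249436.49853

£249436.50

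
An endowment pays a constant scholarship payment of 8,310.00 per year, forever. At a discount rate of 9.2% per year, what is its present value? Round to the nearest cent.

Level perpetuity: PV = C / r = 8,310.00 / 0.092 = 90,326.09

90326.09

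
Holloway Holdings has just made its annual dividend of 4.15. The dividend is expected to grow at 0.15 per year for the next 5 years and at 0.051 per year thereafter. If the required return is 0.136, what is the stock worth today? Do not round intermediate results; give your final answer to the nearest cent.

D_1 = 4.77250
D_2 = 5.48837
D_3 = 6.31163
D_4 = 7.25838
D_5 = 8.34713
Terminal value at year 5: TV = D_5×(1+g_2)/(r−g_2) = 8.77284/0.085 = 103.20984
P_0 = D_1/(1+r)^1 + D_2/(1+r)^2 + D_3/(1+r)^3 + D_4/(1+r)^4 + D_5/(1+r)^5 + TV/(1+r)^5
    = 4.20114 + 4.25292 + 4.30533 + 4.35839 + 4.41210 + 54.55436 = 76.08424

76.08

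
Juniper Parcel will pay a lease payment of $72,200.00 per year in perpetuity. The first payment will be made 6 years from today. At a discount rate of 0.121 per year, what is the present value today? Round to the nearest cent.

Value at end of year 5: C / r = $72,200.00 / 0.121 = $596,694.2149
Discount to today: PV = $596,694.2149 / (1 + 0.121)^5 = $596,694.2149 / 1.770223 = $337,072.84

$337072.84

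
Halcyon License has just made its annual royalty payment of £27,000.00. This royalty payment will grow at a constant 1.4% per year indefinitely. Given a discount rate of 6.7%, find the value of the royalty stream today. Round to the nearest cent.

£516566.04

D₁ = D₀ × (1 + g) = £27,000.00 × 1.014 = £27,378.0000
Growing perpetuity: P = D₁ / (r − g) = £27,378.0000 / (0.067 − 0.014) = £516,566.04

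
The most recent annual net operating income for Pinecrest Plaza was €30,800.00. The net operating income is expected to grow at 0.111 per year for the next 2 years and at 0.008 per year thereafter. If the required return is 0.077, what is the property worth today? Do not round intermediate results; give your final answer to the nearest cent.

€543352.90

D_1 = 34218.80000
D_2 = 38017.08680
Terminal value at year 2: TV = D_2×(1+g_2)/(r−g_2) = 38321.22349/0.069 = 555380.05064
P_0 = D_1/(1+r)^1 + D_2/(1+r)^2 + TV/(1+r)^2
    = 31772.33055 + 32775.35677 + 478805.21191 = 543352.89922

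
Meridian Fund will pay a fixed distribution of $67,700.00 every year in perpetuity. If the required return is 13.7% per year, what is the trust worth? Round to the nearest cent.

Level perpetuity: PV = C / r = $67,700.00 / 0.137 = $494,160.58

$494160.58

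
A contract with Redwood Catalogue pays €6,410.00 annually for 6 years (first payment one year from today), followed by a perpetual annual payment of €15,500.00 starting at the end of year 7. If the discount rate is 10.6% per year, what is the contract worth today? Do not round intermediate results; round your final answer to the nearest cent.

€107323.60

PV of 6-year annuity: €6,410.00 × [1 − (1+0.106)^−6] / 0.106 = 27433.11588
Perpetuity value at year 6: €15,500.00 / 0.106 = 146226.41509
PV of perpetuity: 146226.41509 / (1+0.106)^6 = 79890.48747
Total PV = 27433.11588 + 79890.48747 = 107323.60334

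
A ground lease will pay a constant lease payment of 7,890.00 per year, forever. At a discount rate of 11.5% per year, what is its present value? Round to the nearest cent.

Level perpetuity: PV = C / r = 7,890.00 / 0.115 = 68,608.70

68608.70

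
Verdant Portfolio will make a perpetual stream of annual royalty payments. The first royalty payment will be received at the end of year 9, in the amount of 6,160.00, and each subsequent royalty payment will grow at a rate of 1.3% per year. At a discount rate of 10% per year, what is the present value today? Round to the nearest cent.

33030.87

Value at end of year 8: C₁ / (r − g) = 6,160.00 / (0.1 − 0.013) = 70,804.5977
Discount to today: PV = 70,804.5977 / (1 + 0.1)^8 = 70,804.5977 / 2.143589 = 33,030.87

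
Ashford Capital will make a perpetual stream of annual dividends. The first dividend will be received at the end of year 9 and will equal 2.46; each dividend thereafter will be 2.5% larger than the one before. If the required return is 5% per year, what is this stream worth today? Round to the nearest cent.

Value at end of year 8: C₁ / (r − g) = 2.46 / (0.05 − 0.025) = 98.4000
Discount to today: PV = 98.4000 / (1 + 0.05)^8 = 98.4000 / 1.477455 = 66.60

66.60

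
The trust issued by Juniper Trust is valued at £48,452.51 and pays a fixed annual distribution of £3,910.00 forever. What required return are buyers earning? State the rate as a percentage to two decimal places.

P = C/r ⇒ r = C/P = £3,910.00/£48,452.51 = 0.080698

8.07%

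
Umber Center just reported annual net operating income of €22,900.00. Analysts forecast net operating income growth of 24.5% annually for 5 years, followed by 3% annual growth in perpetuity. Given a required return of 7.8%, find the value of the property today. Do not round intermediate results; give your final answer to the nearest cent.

D_1 = 28510.50000
D_2 = 35495.57250
D_3 = 44191.98776
D_4 = 55019.02476
D_5 = 68498.68583
Terminal value at year 5: TV = D_5×(1+g_2)/(r−g_2) = 70553.64641/0.048 = 1469867.63347
P_0 = D_1/(1+r)^1 + D_2/(1+r)^2 + D_3/(1+r)^3 + D_4/(1+r)^4 + D_5/(1+r)^5 + TV/(1+r)^5
    = 26447.58813 + 30544.75623 + 35276.64333 + 40741.57787 + 47053.12101 + 1009681.55498 = 1189745.24155

€1189745.24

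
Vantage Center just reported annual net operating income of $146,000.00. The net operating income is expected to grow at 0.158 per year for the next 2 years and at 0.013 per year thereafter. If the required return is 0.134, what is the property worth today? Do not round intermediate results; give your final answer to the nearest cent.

D_1 = 169068.00000
D_2 = 195780.74400
Terminal value at year 2: TV = D_2×(1+g_2)/(r−g_2) = 198325.89367/0.121 = 1639056.97250
P_0 = D_1/(1+r)^1 + D_2/(1+r)^2 + TV/(1+r)^2
    = 149089.94709 + 152245.28989 + 1274582.46821 = 1575917.70519

$1575917.71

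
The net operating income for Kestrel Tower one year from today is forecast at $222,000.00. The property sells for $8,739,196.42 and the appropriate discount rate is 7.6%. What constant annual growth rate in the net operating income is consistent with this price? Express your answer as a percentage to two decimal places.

P = D₁/(r−g) ⇒ g = r − D₁/P = 0.076 − $222,000.00/$8,739,196.42 = 0.050597

5.06%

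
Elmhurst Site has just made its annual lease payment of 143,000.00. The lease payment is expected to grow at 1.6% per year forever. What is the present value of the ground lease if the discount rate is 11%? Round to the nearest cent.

D₁ = D₀ × (1 + g) = 143,000.00 × 1.016 = 145,288.0000
Growing perpetuity: P = D₁ / (r − g) = 145,288.0000 / (0.11 − 0.016) = 1,545,617.02

1545617.02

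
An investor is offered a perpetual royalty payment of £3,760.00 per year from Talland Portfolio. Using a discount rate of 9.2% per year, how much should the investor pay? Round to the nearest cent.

Level perpetuity: PV = C / r = £3,760.00 / 0.092 = £40,869.57

£40869.57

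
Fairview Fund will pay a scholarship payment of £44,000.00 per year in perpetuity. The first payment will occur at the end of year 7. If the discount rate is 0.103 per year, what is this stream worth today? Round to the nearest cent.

Value at end of year 6: C / r = £44,000.00 / 0.103 = £427,184.4660
Discount to today: PV = £427,184.4660 / (1 + 0.103)^6 = £427,184.4660 / 1.800749 = £237,226.05

£237226.05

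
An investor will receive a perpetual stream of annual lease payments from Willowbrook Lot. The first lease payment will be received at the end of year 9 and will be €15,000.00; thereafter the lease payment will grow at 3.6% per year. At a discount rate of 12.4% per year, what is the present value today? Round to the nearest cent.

Value at end of year 8: C₁ / (r − g) = €15,000.00 / (0.124 − 0.036) = €170,454.5455
Discount to today: PV = €170,454.5455 / (1 + 0.124)^8 = €170,454.5455 / 2.547596 = €66,908.01

€66908.01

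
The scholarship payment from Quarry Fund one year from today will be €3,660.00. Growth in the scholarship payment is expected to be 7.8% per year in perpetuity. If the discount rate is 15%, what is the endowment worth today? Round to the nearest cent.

Growing perpetuity: P = D₁ / (r − g) = €3,660.0000 / (0.15 − 0.078) = €50,833.33

€50833.33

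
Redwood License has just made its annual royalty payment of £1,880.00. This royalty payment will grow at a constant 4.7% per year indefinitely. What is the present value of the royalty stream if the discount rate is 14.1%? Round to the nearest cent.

D₁ = D₀ × (1 + g) = £1,880.00 × 1.047 = £1,968.3600
Growing perpetuity: P = D₁ / (r − g) = £1,968.3600 / (0.141 − 0.047) = £20,940.00

£20940.00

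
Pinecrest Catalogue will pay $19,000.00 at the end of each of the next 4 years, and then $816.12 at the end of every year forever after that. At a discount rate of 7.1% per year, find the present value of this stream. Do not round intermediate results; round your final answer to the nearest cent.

PV of 4-year annuity: $19,000.00 × [1 − (1+0.071)^−4] / 0.071 = 64211.99369
Perpetuity value at year 4: $816.12 / 0.071 = 11494.64789
PV of perpetuity: 11494.64789 / (1+0.071)^4 = 8736.50619
Total PV = 64211.99369 + 8736.50619 = 72948.49988

$72948.50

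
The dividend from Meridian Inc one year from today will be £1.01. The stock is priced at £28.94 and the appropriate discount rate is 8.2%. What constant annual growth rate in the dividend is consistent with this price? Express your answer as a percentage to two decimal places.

4.71%

P = D₁/(r−g) ⇒ g = r − D₁/P = 0.082 − £1.01/£28.94 = 0.047100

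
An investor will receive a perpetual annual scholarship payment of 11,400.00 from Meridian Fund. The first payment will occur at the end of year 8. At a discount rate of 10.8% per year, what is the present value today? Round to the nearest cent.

51487.61

Value at end of year 7: C / r = 11,400.00 / 0.108 = 105,555.5556
Discount to today: PV = 105,555.5556 / (1 + 0.108)^7 = 105,555.5556 / 2.050115 = 51,487.61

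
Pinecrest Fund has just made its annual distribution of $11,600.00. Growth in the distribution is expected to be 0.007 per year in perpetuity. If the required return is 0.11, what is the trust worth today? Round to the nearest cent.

D₁ = D₀ × (1 + g) = $11,600.00 × 1.007 = $11,681.2000
Growing perpetuity: P = D₁ / (r − g) = $11,681.2000 / (0.11 − 0.007) = $113,409.71

$113409.71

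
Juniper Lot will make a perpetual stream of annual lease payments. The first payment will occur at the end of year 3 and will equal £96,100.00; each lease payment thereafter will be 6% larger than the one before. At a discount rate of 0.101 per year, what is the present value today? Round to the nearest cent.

£1933592.23

Value at end of year 2: C₁ / (r − g) = £96,100.00 / (0.101 − 0.06) = £2,343,902.4390
Discount to today: PV = £2,343,902.4390 / (1 + 0.101)^2 = £2,343,902.4390 / 1.212201 = £1,933,592.23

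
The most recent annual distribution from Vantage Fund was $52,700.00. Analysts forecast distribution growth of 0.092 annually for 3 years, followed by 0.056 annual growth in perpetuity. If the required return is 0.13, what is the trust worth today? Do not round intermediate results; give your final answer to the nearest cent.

D_1 = 57548.40000
D_2 = 62842.85280
D_3 = 68624.39526
Terminal value at year 3: TV = D_3×(1+g_2)/(r−g_2) = 72467.36139/0.074 = 979288.66746
P_0 = D_1/(1+r)^1 + D_2/(1+r)^2 + D_3/(1+r)^3 + TV/(1+r)^3
    = 50927.78761 + 49215.17174 + 47560.14827 + 678696.16990 = 826399.27752

$826399.28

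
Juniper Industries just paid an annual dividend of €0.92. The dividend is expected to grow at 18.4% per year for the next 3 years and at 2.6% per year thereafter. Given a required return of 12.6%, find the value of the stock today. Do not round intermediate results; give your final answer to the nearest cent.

D_1 = 1.08928
D_2 = 1.28971
D_3 = 1.52701
Terminal value at year 3: TV = D_3×(1+g_2)/(r−g_2) = 1.56672/0.1 = 15.66716
P_0 = D_1/(1+r)^1 + D_2/(1+r)^2 + D_3/(1+r)^3 + TV/(1+r)^3
    = 0.96739 + 1.01722 + 1.06962 + 10.97426 = 14.02848

€14.03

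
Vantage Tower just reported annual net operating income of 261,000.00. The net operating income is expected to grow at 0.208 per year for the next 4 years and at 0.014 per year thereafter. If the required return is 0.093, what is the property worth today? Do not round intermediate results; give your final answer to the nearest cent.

6347542.14

D_1 = 315288.00000
D_2 = 380867.90400
D_3 = 460088.42803
D_4 = 555786.82106
Terminal value at year 4: TV = D_4×(1+g_2)/(r−g_2) = 563567.83656/0.079 = 7133770.08301
P_0 = D_1/(1+r)^1 + D_2/(1+r)^2 + D_3/(1+r)^3 + D_4/(1+r)^4 + TV/(1+r)^4
    = 288461.11619 + 318811.55385 + 352355.31295 + 389428.37882 + 4998485.77365 = 6347542.13547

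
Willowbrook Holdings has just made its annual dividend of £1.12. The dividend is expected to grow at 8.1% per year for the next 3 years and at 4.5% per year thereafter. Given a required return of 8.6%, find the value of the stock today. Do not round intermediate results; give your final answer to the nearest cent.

D_1 = 1.21072
D_2 = 1.30879
D_3 = 1.41480
Terminal value at year 3: TV = D_3×(1+g_2)/(r−g_2) = 1.47847/0.041 = 36.06015
P_0 = D_1/(1+r)^1 + D_2/(1+r)^2 + D_3/(1+r)^3 + TV/(1+r)^3
    = 1.11484 + 1.10971 + 1.10460 + 28.15387 = 31.48302

£31.48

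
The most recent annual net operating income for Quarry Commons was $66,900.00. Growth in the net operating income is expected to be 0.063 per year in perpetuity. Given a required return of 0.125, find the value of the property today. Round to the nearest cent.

$1147011.29

D₁ = D₀ × (1 + g) = $66,900.00 × 1.063 = $71,114.7000
Growing perpetuity: P = D₁ / (r − g) = $71,114.7000 / (0.125 − 0.063) = $1,147,011.29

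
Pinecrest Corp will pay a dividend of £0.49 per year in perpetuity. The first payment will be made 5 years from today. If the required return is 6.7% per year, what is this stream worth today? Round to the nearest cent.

£5.64

Value at end of year 4: C / r = £0.49 / 0.067 = £7.3134
Discount to today: PV = £7.3134 / (1 + 0.067)^4 = £7.3134 / 1.296157 = £5.64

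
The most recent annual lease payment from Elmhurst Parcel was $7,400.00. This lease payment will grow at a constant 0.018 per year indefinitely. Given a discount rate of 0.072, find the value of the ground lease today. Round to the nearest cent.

D₁ = D₀ × (1 + g) = $7,400.00 × 1.018 = $7,533.2000
Growing perpetuity: P = D₁ / (r − g) = $7,533.2000 / (0.072 − 0.018) = $139,503.70

$139503.70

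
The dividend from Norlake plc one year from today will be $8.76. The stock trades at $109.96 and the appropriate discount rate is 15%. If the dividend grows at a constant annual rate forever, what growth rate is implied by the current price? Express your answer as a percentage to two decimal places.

7.03%

P = D₁/(r−g) ⇒ g = r − D₁/P = 0.15 − $8.76/$109.96 = 0.070335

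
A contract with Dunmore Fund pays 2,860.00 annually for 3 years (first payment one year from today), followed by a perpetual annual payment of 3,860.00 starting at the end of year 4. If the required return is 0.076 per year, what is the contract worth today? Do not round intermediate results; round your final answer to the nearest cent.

48193.66

PV of 3-year annuity: 2,860.00 × [1 − (1+0.076)^−3] / 0.076 = 7424.02033
Perpetuity value at year 3: 3,860.00 / 0.076 = 50789.47368
PV of perpetuity: 50789.47368 / (1+0.076)^3 = 40769.64205
Total PV = 7424.02033 + 40769.64205 = 48193.66238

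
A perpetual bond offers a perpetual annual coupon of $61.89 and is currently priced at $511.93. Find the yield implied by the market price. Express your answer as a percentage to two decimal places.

12.09%

P = C/r ⇒ r = C/P = $61.89/$511.93 = 0.120895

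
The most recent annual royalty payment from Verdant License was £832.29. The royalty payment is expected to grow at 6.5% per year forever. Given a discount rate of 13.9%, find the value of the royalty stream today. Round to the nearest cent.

£11978.23

D₁ = D₀ × (1 + g) = £832.29 × 1.065 = £886.3889
Growing perpetuity: P = D₁ / (r − g) = £886.3889 / (0.139 − 0.065) = £11,978.23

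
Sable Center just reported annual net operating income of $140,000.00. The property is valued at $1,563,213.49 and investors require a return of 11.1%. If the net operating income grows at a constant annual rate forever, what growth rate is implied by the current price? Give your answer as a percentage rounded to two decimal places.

1.97%

P = D₀(1+g)/(r−g) ⇒ P(r−g) = D₀(1+g) ⇒ g(P+D₀) = P·r − D₀
g = (P·r − D₀)/(P + D₀) = ($1,563,213.49×0.111 − $140,000.00) / ($1,563,213.49 + $140,000.00) = 0.019679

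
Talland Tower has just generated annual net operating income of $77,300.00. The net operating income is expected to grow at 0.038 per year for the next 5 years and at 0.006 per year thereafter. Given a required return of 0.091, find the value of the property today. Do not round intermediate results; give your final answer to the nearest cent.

$1046907.23

D_1 = 80237.40000
D_2 = 83286.42120
D_3 = 86451.30521
D_4 = 89736.45480
D_5 = 93146.44009
Terminal value at year 5: TV = D_5×(1+g_2)/(r−g_2) = 93705.31873/0.085 = 1102415.51443
P_0 = D_1/(1+r)^1 + D_2/(1+r)^2 + D_3/(1+r)^3 + D_4/(1+r)^4 + D_5/(1+r)^5 + TV/(1+r)^5
    = 73544.82126 + 69972.06643 + 66572.87347 + 63338.81087 + 60261.85672 + 713216.79837 = 1046907.22712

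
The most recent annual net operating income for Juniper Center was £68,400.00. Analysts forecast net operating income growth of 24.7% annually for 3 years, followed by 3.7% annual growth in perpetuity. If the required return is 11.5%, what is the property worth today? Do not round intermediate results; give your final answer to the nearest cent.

£1529815.23

D_1 = 85294.80000
D_2 = 106362.61560
D_3 = 132634.18165
Terminal value at year 3: TV = D_3×(1+g_2)/(r−g_2) = 137541.64637/0.078 = 1763354.44070
P_0 = D_1/(1+r)^1 + D_2/(1+r)^2 + D_3/(1+r)^3 + TV/(1+r)^3
    = 76497.57848 + 85553.79404 + 95682.13558 + 1272081.72561 = 1529815.23371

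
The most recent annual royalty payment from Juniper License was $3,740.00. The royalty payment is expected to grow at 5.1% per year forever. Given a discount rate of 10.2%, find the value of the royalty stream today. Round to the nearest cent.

$77073.33

D₁ = D₀ × (1 + g) = $3,740.00 × 1.051 = $3,930.7400
Growing perpetuity: P = D₁ / (r − g) = $3,930.7400 / (0.102 − 0.051) = $77,073.33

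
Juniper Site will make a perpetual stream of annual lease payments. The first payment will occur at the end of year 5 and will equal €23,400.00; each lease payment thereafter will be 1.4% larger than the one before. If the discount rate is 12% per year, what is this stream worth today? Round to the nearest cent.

€140293.61

Value at end of year 4: C₁ / (r − g) = €23,400.00 / (0.12 − 0.014) = €220,754.7170
Discount to today: PV = €220,754.7170 / (1 + 0.12)^4 = €220,754.7170 / 1.573519 = €140,293.61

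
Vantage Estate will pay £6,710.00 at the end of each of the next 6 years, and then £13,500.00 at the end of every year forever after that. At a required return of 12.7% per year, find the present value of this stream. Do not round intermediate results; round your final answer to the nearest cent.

£78927.56

PV of 6-year annuity: £6,710.00 × [1 − (1+0.127)^−6] / 0.127 = 27049.16076
Perpetuity value at year 6: £13,500.00 / 0.127 = 106299.21260
PV of perpetuity: 106299.21260 / (1+0.127)^6 = 51878.39736
Total PV = 27049.16076 + 51878.39736 = 78927.55812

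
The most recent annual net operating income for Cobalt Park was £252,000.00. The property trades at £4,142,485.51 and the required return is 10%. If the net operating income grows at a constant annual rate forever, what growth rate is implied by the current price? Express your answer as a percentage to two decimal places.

P = D₀(1+g)/(r−g) ⇒ P(r−g) = D₀(1+g) ⇒ g(P+D₀) = P·r − D₀
g = (P·r − D₀)/(P + D₀) = (£4,142,485.51×0.1 − £252,000.00) / (£4,142,485.51 + £252,000.00) = 0.036921

3.69%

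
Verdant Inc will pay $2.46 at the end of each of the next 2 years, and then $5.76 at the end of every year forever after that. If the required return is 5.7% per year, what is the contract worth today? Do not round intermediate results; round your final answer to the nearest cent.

PV of 2-year annuity: $2.46 × [1 − (1+0.057)^−2] / 0.057 = 4.52918
Perpetuity value at year 2: $5.76 / 0.057 = 101.05263
PV of perpetuity: 101.05263 / (1+0.057)^2 = 90.44773
Total PV = 4.52918 + 90.44773 = 94.97690

$94.98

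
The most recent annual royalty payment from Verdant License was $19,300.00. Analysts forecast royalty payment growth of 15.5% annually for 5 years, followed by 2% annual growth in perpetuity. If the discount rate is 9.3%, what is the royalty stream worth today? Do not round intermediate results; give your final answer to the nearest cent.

D_1 = 22291.50000
D_2 = 25746.68250
D_3 = 29737.41829
D_4 = 34346.71812
D_5 = 39670.45943
Terminal value at year 5: TV = D_5×(1+g_2)/(r−g_2) = 40463.86862/0.073 = 554299.57013
P_0 = D_1/(1+r)^1 + D_2/(1+r)^2 + D_3/(1+r)^3 + D_4/(1+r)^4 + D_5/(1+r)^5 + TV/(1+r)^5
    = 20394.78500 + 21551.67124 + 22774.18142 + 24066.03800 + 25431.17465 + 355339.70057 = 469557.55087

$469557.55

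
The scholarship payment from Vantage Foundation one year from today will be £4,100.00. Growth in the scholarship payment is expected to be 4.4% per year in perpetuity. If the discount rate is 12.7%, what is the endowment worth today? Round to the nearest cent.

Growing perpetuity: P = D₁ / (r − g) = £4,100.0000 / (0.127 − 0.044) = £49,397.59

£49397.59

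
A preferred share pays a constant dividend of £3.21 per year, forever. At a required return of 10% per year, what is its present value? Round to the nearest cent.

Level perpetuity: PV = C / r = £3.21 / 0.1 = £32.10

£32.10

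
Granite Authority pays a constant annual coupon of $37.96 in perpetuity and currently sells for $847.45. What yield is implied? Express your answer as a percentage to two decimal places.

P = C/r ⇒ r = C/P = $37.96/$847.45 = 0.044793

4.48%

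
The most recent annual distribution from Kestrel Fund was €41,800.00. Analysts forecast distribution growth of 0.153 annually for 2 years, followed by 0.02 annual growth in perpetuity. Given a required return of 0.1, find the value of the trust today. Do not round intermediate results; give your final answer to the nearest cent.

D_1 = 48195.40000
D_2 = 55569.29620
Terminal value at year 2: TV = D_2×(1+g_2)/(r−g_2) = 56680.68212/0.08 = 708508.52655
P_0 = D_1/(1+r)^1 + D_2/(1+r)^2 + TV/(1+r)^2
    = 43814.00000 + 45925.03818 + 585544.23682 = 675283.27500

€675283.28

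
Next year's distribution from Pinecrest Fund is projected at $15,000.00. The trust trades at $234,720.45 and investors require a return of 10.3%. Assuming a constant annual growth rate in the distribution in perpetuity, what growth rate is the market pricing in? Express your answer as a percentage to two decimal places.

P = D₁/(r−g) ⇒ g = r − D₁/P = 0.103 − $15,000.00/$234,720.45 = 0.039094

3.91%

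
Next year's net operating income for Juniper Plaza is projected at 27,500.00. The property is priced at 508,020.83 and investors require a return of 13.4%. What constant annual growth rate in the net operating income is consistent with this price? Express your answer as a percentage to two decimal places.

P = D₁/(r−g) ⇒ g = r − D₁/P = 0.134 − 27,500.00/508,020.83 = 0.079868

7.99%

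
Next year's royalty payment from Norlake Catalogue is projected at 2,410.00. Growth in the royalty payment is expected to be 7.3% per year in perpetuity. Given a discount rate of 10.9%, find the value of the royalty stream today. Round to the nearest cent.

66944.44

Growing perpetuity: P = D₁ / (r − g) = 2,410.0000 / (0.109 − 0.073) = 66,944.44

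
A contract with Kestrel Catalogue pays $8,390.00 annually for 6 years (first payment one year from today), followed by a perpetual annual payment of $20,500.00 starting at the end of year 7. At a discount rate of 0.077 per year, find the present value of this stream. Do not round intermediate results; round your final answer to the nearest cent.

PV of 6-year annuity: $8,390.00 × [1 − (1+0.077)^−6] / 0.077 = 39141.49371
Perpetuity value at year 6: $20,500.00 / 0.077 = 266233.76623
PV of perpetuity: 266233.76623 / (1+0.077)^6 = 170596.02834
Total PV = 39141.49371 + 170596.02834 = 209737.52204

$209737.52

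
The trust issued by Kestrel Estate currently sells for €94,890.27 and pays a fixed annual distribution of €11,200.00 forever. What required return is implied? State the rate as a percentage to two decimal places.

11.80%

P = C/r ⇒ r = C/P = €11,200.00/€94,890.27 = 0.118031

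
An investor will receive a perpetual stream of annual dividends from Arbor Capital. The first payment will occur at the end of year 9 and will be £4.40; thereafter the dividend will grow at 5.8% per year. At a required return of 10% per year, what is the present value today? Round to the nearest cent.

Value at end of year 8: C₁ / (r − g) = £4.40 / (0.1 − 0.058) = £104.7619
Discount to today: PV = £104.7619 / (1 + 0.1)^8 = £104.7619 / 2.143589 = £48.87

£48.87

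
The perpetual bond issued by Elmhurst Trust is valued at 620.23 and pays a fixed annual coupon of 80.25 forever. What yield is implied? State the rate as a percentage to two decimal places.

12.94%

P = C/r ⇒ r = C/P = 80.25/620.23 = 0.129387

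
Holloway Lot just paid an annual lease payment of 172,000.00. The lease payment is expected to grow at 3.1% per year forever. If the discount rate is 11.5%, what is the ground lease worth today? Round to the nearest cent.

2111095.24

D₁ = D₀ × (1 + g) = 172,000.00 × 1.031 = 177,332.0000
Growing perpetuity: P = D₁ / (r − g) = 177,332.0000 / (0.115 − 0.031) = 2,111,095.24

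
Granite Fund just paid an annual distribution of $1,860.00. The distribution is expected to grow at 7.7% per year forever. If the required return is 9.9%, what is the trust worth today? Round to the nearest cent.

$91055.45

D₁ = D₀ × (1 + g) = $1,860.00 × 1.077 = $2,003.2200
Growing perpetuity: P = D₁ / (r − g) = $2,003.2200 / (0.099 − 0.077) = $91,055.45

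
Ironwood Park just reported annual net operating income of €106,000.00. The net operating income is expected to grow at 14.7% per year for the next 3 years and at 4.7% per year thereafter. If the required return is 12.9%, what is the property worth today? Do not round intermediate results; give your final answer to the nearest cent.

D_1 = 121582.00000
D_2 = 139454.55400
D_3 = 159954.37344
Terminal value at year 3: TV = D_3×(1+g_2)/(r−g_2) = 167472.22899/0.082 = 2042344.25597
P_0 = D_1/(1+r)^1 + D_2/(1+r)^2 + D_3/(1+r)^3 + TV/(1+r)^3
    = 107689.99114 + 109406.92634 + 111151.23518 + 1419211.50281 = 1747459.65547

€1747459.66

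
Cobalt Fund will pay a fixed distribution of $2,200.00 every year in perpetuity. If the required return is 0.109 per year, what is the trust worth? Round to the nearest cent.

Level perpetuity: PV = C / r = $2,200.00 / 0.109 = $20,183.49

$20183.49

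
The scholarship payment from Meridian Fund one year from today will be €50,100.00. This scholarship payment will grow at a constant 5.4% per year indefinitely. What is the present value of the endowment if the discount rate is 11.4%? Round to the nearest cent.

€835000.00

Growing perpetuity: P = D₁ / (r − g) = €50,100.0000 / (0.114 − 0.054) = €835,000.00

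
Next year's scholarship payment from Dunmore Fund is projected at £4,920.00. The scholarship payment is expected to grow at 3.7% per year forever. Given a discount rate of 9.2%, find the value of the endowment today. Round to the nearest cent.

Growing perpetuity: P = D₁ / (r − g) = £4,920.0000 / (0.092 − 0.037) = £89,454.55

£89454.55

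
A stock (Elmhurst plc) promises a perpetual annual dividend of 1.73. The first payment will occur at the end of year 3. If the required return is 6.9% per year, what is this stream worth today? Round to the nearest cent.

21.94

Value at end of year 2: C / r = 1.73 / 0.069 = 25.0725
Discount to today: PV = 25.0725 / (1 + 0.069)^2 = 25.0725 / 1.142761 = 21.94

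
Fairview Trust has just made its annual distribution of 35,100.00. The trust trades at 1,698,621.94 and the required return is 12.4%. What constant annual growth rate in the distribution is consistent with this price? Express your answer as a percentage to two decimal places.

P = D₀(1+g)/(r−g) ⇒ P(r−g) = D₀(1+g) ⇒ g(P+D₀) = P·r − D₀
g = (P·r − D₀)/(P + D₀) = (1,698,621.94×0.124 − 35,100.00) / (1,698,621.94 + 35,100.00) = 0.101244

10.12%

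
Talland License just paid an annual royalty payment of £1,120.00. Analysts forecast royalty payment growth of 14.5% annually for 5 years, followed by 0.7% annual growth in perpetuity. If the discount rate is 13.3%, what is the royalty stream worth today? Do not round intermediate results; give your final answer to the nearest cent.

£15215.75

D_1 = 1282.40000
D_2 = 1468.34800
D_3 = 1681.25846
D_4 = 1925.04094
D_5 = 2204.17187
Terminal value at year 5: TV = D_5×(1+g_2)/(r−g_2) = 2219.60108/0.126 = 17615.88155
P_0 = D_1/(1+r)^1 + D_2/(1+r)^2 + D_3/(1+r)^3 + D_4/(1+r)^4 + D_5/(1+r)^5 + TV/(1+r)^5
    = 1131.86231 + 1143.85026 + 1155.96518 + 1168.20841 + 1180.58132 + 9435.28086 = 15215.74835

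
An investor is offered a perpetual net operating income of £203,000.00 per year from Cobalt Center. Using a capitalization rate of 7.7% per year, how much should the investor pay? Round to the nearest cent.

Level perpetuity: PV = C / r = £203,000.00 / 0.077 = £2,636,363.64

£2636363.64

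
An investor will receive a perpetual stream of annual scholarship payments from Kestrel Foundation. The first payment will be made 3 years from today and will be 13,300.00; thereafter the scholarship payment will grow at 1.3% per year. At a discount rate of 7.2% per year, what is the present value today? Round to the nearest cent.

Value at end of year 2: C₁ / (r − g) = 13,300.00 / (0.072 − 0.013) = 225,423.7288
Discount to today: PV = 225,423.7288 / (1 + 0.072)^2 = 225,423.7288 / 1.149184 = 196,159.82

196159.82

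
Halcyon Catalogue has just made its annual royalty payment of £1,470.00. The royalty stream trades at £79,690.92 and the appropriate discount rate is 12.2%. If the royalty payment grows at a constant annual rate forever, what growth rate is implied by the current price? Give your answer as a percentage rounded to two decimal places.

10.17%

P = D₀(1+g)/(r−g) ⇒ P(r−g) = D₀(1+g) ⇒ g(P+D₀) = P·r − D₀
g = (P·r − D₀)/(P + D₀) = (£79,690.92×0.122 − £1,470.00) / (£79,690.92 + £1,470.00) = 0.101678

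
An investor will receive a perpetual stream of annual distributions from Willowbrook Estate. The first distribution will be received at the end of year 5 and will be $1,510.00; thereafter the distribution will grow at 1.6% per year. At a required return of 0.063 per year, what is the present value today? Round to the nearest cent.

$25162.05

Value at end of year 4: C₁ / (r − g) = $1,510.00 / (0.063 − 0.016) = $32,127.6596
Discount to today: PV = $32,127.6596 / (1 + 0.063)^4 = $32,127.6596 / 1.276830 = $25,162.05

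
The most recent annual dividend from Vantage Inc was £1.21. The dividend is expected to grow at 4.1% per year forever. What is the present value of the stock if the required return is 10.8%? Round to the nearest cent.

£18.80

D₁ = D₀ × (1 + g) = £1.21 × 1.041 = £1.2596
Growing perpetuity: P = D₁ / (r − g) = £1.2596 / (0.108 − 0.041) = £18.80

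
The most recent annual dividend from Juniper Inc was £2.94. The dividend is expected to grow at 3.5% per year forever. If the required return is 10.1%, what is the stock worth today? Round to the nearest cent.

£46.10

D₁ = D₀ × (1 + g) = £2.94 × 1.035 = £3.0429
Growing perpetuity: P = D₁ / (r − g) = £3.0429 / (0.101 − 0.035) = £46.10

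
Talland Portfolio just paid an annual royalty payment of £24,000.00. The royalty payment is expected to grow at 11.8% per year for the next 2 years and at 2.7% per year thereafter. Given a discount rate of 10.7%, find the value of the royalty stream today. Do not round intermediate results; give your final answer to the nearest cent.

£362971.27

D_1 = 26832.00000
D_2 = 29998.17600
Terminal value at year 2: TV = D_2×(1+g_2)/(r−g_2) = 30808.12675/0.08 = 385101.58440
P_0 = D_1/(1+r)^1 + D_2/(1+r)^2 + TV/(1+r)^2
    = 24238.48238 + 24479.33451 + 314253.45681 = 362971.27371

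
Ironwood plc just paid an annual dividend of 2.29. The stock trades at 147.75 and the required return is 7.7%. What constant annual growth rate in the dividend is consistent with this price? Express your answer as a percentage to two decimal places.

6.06%

P = D₀(1+g)/(r−g) ⇒ P(r−g) = D₀(1+g) ⇒ g(P+D₀) = P·r − D₀
g = (P·r − D₀)/(P + D₀) = (147.75×0.077 − 2.29) / (147.75 + 2.29) = 0.060562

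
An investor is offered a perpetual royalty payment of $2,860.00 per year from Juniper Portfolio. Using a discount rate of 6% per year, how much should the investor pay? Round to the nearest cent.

Level perpetuity: PV = C / r = $2,860.00 / 0.06 = $47,666.67

$47666.67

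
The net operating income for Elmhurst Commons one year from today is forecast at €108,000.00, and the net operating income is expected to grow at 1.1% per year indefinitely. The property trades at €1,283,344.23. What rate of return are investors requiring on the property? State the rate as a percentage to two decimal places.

9.52%

P = D₁/(r − g) ⇒ r = D₁/P + g = €108,000.0000/€1,283,344.23 + 0.011 = 0.084155 + 0.011 = 0.095155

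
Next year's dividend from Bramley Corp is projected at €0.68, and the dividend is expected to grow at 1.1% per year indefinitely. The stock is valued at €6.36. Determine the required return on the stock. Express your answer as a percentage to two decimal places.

11.79%

P = D₁/(r − g) ⇒ r = D₁/P + g = €0.6800/€6.36 + 0.011 = 0.106918 + 0.011 = 0.117918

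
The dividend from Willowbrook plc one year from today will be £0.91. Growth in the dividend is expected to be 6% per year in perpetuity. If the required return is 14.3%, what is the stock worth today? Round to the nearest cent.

£10.96

Growing perpetuity: P = D₁ / (r − g) = £0.9100 / (0.143 − 0.06) = £10.96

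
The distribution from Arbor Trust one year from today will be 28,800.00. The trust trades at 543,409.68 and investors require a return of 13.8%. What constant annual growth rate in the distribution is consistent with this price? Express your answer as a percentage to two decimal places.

8.50%

P = D₁/(r−g) ⇒ g = r − D₁/P = 0.138 − 28,800.00/543,409.68 = 0.085001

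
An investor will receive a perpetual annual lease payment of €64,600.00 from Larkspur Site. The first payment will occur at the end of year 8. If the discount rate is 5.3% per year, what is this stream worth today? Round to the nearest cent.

€849098.45

Value at end of year 7: C / r = €64,600.00 / 0.053 = €1,218,867.9245
Discount to today: PV = €1,218,867.9245 / (1 + 0.053)^7 = €1,218,867.9245 / 1.435485 = €849,098.45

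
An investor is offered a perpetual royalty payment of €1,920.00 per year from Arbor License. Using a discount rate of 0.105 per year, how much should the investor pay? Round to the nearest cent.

€18285.71

Level perpetuity: PV = C / r = €1,920.00 / 0.105 = €18,285.71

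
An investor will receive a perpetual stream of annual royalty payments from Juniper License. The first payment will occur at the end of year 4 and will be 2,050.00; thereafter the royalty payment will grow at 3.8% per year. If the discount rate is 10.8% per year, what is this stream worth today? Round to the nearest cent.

Value at end of year 3: C₁ / (r − g) = 2,050.00 / (0.108 − 0.038) = 29,285.7143
Discount to today: PV = 29,285.7143 / (1 + 0.108)^3 = 29,285.7143 / 1.360252 = 21,529.63

21529.63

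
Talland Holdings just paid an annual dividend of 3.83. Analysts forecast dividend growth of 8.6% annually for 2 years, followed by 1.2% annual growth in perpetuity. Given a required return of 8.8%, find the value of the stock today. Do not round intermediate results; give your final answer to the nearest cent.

D_1 = 4.15938
D_2 = 4.51709
Terminal value at year 2: TV = D_2×(1+g_2)/(r−g_2) = 4.57129/0.076 = 60.14858
P_0 = D_1/(1+r)^1 + D_2/(1+r)^2 + TV/(1+r)^2
    = 3.82296 + 3.81593 + 50.81215 = 58.45104

58.45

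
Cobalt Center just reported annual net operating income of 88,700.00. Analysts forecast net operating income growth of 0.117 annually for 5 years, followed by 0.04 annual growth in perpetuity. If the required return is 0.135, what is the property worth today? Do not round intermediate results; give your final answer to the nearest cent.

1319277.75

D_1 = 99077.90000
D_2 = 110670.01430
D_3 = 123618.40597
D_4 = 138081.75947
D_5 = 154237.32533
Terminal value at year 5: TV = D_5×(1+g_2)/(r−g_2) = 160406.81834/0.095 = 1688492.82467
P_0 = D_1/(1+r)^1 + D_2/(1+r)^2 + D_3/(1+r)^3 + D_4/(1+r)^4 + D_5/(1+r)^5 + TV/(1+r)^5
    = 87293.30396 + 85908.91677 + 84546.48461 + 83205.65930 + 81886.09818 + 896437.28536 = 1319277.74818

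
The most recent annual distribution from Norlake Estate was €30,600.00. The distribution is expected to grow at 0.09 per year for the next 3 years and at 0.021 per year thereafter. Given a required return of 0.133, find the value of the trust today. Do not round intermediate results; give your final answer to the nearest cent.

€333387.89

D_1 = 33354.00000
D_2 = 36355.86000
D_3 = 39627.88740
Terminal value at year 3: TV = D_3×(1+g_2)/(r−g_2) = 40460.07304/0.112 = 361250.65210
P_0 = D_1/(1+r)^1 + D_2/(1+r)^2 + D_3/(1+r)^3 + TV/(1+r)^3
    = 29438.65843 + 28321.39249 + 27246.52940 + 248381.30819 = 333387.88851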